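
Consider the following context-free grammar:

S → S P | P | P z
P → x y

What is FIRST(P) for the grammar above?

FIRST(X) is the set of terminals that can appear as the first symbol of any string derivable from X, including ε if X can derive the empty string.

We compute FIRST(P) using the standard algorithm.
FIRST(P) = {x}
FIRST(S) = {x}
Therefore, FIRST(P) = {x}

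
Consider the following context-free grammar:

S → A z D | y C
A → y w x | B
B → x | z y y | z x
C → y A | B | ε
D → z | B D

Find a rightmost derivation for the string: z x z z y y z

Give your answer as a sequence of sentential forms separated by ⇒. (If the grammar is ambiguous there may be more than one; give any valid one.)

S ⇒ A z D ⇒ A z B D ⇒ A z B z ⇒ A z z y y z ⇒ B z z y y z ⇒ z x z z y y z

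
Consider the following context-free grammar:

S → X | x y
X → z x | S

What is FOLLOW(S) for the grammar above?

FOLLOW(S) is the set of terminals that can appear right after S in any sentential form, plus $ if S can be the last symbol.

We compute FOLLOW(S) using the standard algorithm.
FOLLOW(S) starts with {$}.
FIRST(S) = {x, z}
FIRST(X) = {x, z}
FOLLOW(S) = {$}
FOLLOW(X) = {$}
Therefore, FOLLOW(S) = {$}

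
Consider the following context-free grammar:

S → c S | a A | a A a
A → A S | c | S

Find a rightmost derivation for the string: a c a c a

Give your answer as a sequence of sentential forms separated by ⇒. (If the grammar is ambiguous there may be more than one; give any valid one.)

S ⇒ a A ⇒ a A S ⇒ a A a A a ⇒ a A a c a ⇒ a c a c a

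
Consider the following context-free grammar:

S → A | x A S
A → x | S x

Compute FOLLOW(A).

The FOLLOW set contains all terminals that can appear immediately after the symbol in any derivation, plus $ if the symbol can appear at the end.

We compute FOLLOW(A) using the standard algorithm.
FOLLOW(S) starts with {$}.
FIRST(A) = {x}
FIRST(S) = {x}
FOLLOW(A) = {$, x}
FOLLOW(S) = {$, x}
Therefore, FOLLOW(A) = {$, x}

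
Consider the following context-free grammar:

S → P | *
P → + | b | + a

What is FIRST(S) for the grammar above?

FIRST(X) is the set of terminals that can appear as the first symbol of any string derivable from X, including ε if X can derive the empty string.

We compute FIRST(S) using the standard algorithm.
FIRST(P) = {+, b}
FIRST(S) = {*, +, b}
Therefore, FIRST(S) = {*, +, b}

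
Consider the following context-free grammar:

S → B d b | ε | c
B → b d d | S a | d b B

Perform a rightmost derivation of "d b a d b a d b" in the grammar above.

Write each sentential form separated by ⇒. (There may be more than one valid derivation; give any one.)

S ⇒ B d b ⇒ S a d b ⇒ B d b a d b ⇒ d b B d b a d b ⇒ d b S a d b a d b ⇒ d b a d b a d b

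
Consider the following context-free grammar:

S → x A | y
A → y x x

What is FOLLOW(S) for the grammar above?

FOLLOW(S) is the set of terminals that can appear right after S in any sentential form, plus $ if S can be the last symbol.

We compute FOLLOW(S) using the standard algorithm.
FOLLOW(S) starts with {$}.
FIRST(A) = {y}
FIRST(S) = {x, y}
FOLLOW(A) = {$}
FOLLOW(S) = {$}
Therefore, FOLLOW(S) = {$}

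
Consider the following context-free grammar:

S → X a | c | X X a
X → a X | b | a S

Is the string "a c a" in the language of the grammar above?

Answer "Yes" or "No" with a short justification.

Yes - a valid derivation exists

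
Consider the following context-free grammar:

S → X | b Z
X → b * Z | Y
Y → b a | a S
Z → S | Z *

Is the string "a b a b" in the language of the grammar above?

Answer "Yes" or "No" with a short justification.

No - no valid derivation exists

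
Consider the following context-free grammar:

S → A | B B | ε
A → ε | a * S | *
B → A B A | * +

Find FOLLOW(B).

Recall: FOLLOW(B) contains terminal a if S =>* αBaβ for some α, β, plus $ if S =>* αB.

We compute FOLLOW(B) using the standard algorithm.
FOLLOW(S) starts with {$}.
FIRST(A) = {*, a, ε}
FIRST(B) = {*, a}
FIRST(S) = {*, a, ε}
FOLLOW(A) = {$, *, a}
FOLLOW(B) = {$, *, a}
FOLLOW(S) = {$, *, a}
Therefore, FOLLOW(B) = {$, *, a}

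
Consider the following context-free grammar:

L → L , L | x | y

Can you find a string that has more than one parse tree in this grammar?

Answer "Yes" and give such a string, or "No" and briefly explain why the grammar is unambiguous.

Yes - the string 'y , x , y , x , x , x' has two distinct parse trees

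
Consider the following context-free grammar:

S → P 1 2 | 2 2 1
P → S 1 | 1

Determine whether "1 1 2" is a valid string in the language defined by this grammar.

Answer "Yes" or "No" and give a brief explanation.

Yes - a valid derivation exists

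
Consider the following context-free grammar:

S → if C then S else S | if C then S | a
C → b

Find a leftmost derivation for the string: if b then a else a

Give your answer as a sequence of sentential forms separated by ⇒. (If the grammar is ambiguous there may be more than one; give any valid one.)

S ⇒ if C then S else S ⇒ if b then S else S ⇒ if b then a else S ⇒ if b then a else a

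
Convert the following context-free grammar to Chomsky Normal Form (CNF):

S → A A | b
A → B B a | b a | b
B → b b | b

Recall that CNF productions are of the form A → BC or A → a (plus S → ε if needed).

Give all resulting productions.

S → b; TA → a; TB → b; A → b; B → b; S → A A; A → B X0; X0 → B TA; A → TB TA; B → TB TB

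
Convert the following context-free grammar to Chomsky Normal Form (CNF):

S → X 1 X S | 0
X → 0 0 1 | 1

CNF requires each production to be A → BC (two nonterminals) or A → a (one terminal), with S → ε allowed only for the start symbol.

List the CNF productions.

T1 → 1; S → 0; T0 → 0; X → 1; S → X X0; X0 → T1 X1; X1 → X S; X → T0 X2; X2 → T0 T1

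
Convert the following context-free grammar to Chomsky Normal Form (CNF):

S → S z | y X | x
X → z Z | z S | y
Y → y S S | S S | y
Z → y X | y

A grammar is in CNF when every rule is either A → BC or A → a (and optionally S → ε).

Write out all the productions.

TZ → z; TY → y; S → x; X → y; Y → y; Z → y; S → S TZ; S → TY X; X → TZ Z; X → TZ S; Y → TY X0; X0 → S S; Y → S S; Z → TY X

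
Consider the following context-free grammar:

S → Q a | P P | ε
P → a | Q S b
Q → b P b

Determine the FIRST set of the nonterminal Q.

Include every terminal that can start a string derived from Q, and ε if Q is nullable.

We compute FIRST(Q) using the standard algorithm.
FIRST(P) = {a, b}
FIRST(Q) = {b}
FIRST(S) = {a, b, ε}
Therefore, FIRST(Q) = {b}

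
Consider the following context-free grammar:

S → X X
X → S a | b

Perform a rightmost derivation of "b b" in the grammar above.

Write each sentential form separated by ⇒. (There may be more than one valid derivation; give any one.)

S ⇒ X X ⇒ X b ⇒ b b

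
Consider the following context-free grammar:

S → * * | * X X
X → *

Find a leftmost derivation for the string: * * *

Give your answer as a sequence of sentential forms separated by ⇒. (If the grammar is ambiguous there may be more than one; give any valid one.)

S ⇒ * X X ⇒ * * X ⇒ * * *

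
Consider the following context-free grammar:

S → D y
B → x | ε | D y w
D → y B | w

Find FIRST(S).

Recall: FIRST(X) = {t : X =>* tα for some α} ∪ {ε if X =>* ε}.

We compute FIRST(S) using the standard algorithm.
FIRST(B) = {w, x, y, ε}
FIRST(D) = {w, y}
FIRST(S) = {w, y}
Therefore, FIRST(S) = {w, y}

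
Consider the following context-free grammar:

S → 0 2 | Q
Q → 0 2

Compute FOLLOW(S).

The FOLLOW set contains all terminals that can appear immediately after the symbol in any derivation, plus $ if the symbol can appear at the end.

We compute FOLLOW(S) using the standard algorithm.
FOLLOW(S) starts with {$}.
FIRST(Q) = {0}
FIRST(S) = {0}
FOLLOW(Q) = {$}
FOLLOW(S) = {$}
Therefore, FOLLOW(S) = {$}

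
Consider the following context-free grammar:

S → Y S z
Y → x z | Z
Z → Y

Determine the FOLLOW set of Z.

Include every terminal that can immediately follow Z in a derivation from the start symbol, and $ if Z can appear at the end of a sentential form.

We compute FOLLOW(Z) using the standard algorithm.
FOLLOW(S) starts with {$}.
FIRST(S) = {x}
FIRST(Y) = {x}
FIRST(Z) = {x}
FOLLOW(S) = {$, z}
FOLLOW(Y) = {x}
FOLLOW(Z) = {x}
Therefore, FOLLOW(Z) = {x}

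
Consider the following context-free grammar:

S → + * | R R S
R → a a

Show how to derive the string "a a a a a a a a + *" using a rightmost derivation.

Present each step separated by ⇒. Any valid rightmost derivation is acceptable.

S ⇒ R R S ⇒ R R R R S ⇒ R R R R + * ⇒ R R R a a + * ⇒ R R a a a a + * ⇒ R a a a a a a + * ⇒ a a a a a a a a + *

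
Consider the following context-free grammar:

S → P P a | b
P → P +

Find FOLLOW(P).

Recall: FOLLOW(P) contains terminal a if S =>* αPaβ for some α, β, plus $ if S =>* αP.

We compute FOLLOW(P) using the standard algorithm.
FOLLOW(S) starts with {$}.
FIRST(P) = {}
FIRST(S) = {b}
FOLLOW(P) = {+, a}
FOLLOW(S) = {$}
Therefore, FOLLOW(P) = {+, a}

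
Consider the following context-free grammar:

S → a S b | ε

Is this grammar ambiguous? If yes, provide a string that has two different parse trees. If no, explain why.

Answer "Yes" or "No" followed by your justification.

No - the grammar is unambiguous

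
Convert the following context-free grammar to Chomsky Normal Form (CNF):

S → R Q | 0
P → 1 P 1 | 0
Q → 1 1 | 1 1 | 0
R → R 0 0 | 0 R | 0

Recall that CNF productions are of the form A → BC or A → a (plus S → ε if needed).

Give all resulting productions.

S → 0; T1 → 1; P → 0; Q → 0; T0 → 0; R → 0; S → R Q; P → T1 X0; X0 → P T1; Q → T1 T1; Q → T1 T1; R → R X1; X1 → T0 T0; R → T0 R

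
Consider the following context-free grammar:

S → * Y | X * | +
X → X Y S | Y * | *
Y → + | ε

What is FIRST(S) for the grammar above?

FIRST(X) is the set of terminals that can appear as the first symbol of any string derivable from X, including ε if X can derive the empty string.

We compute FIRST(S) using the standard algorithm.
FIRST(S) = {*, +}
FIRST(X) = {*, +}
FIRST(Y) = {+, ε}
Therefore, FIRST(S) = {*, +}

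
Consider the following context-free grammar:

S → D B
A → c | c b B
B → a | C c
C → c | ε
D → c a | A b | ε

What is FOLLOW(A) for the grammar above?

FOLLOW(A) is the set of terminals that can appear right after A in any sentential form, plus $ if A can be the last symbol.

We compute FOLLOW(A) using the standard algorithm.
FOLLOW(S) starts with {$}.
FIRST(A) = {c}
FIRST(B) = {a, c}
FIRST(C) = {c, ε}
FIRST(D) = {c, ε}
FIRST(S) = {a, c}
FOLLOW(A) = {b}
FOLLOW(B) = {$, b}
FOLLOW(C) = {c}
FOLLOW(D) = {a, c}
FOLLOW(S) = {$}
Therefore, FOLLOW(A) = {b}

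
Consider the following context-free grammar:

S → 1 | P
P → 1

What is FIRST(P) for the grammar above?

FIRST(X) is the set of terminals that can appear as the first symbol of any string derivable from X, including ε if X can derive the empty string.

We compute FIRST(P) using the standard algorithm.
FIRST(P) = {1}
FIRST(S) = {1}
Therefore, FIRST(P) = {1}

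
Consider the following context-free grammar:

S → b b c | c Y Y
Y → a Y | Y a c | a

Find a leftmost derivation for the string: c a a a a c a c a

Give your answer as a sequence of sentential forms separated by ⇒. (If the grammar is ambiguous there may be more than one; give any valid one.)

S ⇒ c Y Y ⇒ c a Y Y ⇒ c a Y a c Y ⇒ c a Y a c a c Y ⇒ c a a Y a c a c Y ⇒ c a a a a c a c Y ⇒ c a a a a c a c a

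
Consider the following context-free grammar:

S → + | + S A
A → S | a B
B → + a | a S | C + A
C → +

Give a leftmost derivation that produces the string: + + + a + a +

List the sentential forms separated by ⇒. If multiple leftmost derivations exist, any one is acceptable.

S ⇒ + S A ⇒ + + S A A ⇒ + + + A A ⇒ + + + a B A ⇒ + + + a + a A ⇒ + + + a + a S ⇒ + + + a + a +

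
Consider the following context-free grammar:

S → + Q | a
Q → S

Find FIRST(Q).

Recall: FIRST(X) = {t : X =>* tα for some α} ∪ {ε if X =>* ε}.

We compute FIRST(Q) using the standard algorithm.
FIRST(Q) = {+, a}
FIRST(S) = {+, a}
Therefore, FIRST(Q) = {+, a}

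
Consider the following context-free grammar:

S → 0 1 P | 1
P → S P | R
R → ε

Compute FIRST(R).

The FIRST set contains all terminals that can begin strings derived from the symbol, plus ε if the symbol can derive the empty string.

We compute FIRST(R) using the standard algorithm.
FIRST(P) = {0, 1, ε}
FIRST(R) = {ε}
FIRST(S) = {0, 1}
Therefore, FIRST(R) = {ε}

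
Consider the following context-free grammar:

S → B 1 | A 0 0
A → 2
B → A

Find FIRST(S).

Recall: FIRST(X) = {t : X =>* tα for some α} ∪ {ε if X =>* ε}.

We compute FIRST(S) using the standard algorithm.
FIRST(A) = {2}
FIRST(B) = {2}
FIRST(S) = {2}
Therefore, FIRST(S) = {2}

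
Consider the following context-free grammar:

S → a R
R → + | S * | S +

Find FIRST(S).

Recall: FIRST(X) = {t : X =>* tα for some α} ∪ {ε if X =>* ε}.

We compute FIRST(S) using the standard algorithm.
FIRST(R) = {+, a}
FIRST(S) = {a}
Therefore, FIRST(S) = {a}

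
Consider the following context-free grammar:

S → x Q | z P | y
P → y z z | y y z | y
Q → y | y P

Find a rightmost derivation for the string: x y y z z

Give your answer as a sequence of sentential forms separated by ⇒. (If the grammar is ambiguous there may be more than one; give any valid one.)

S ⇒ x Q ⇒ x y P ⇒ x y y z z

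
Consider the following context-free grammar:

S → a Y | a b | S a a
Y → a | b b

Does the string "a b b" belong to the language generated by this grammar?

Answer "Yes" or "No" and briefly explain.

Yes - a valid derivation exists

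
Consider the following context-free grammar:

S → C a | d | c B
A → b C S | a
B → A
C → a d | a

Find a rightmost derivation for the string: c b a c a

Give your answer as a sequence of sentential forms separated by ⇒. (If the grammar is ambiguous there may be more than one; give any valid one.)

S ⇒ c B ⇒ c A ⇒ c b C S ⇒ c b C c B ⇒ c b C c A ⇒ c b C c a ⇒ c b a c a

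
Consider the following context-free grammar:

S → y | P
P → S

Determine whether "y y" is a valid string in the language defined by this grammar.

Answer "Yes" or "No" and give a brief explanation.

No - no valid derivation exists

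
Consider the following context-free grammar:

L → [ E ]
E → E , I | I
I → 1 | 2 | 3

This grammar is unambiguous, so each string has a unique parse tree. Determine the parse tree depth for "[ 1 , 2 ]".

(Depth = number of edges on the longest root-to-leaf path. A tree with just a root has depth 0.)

4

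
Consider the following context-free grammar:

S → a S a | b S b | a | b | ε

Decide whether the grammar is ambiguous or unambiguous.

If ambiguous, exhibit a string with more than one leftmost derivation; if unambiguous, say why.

Unambiguous - every string in the language has a unique leftmost derivation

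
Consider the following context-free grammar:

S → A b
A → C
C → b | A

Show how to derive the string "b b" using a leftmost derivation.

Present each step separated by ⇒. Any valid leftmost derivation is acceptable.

S ⇒ A b ⇒ C b ⇒ A b ⇒ C b ⇒ b b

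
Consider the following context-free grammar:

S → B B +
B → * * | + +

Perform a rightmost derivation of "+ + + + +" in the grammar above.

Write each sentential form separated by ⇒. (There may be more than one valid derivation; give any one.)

S ⇒ B B + ⇒ B + + + ⇒ + + + + +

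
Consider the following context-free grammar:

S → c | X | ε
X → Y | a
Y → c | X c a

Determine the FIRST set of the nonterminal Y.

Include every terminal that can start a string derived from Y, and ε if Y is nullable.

We compute FIRST(Y) using the standard algorithm.
FIRST(S) = {a, c, ε}
FIRST(X) = {a, c}
FIRST(Y) = {a, c}
Therefore, FIRST(Y) = {a, c}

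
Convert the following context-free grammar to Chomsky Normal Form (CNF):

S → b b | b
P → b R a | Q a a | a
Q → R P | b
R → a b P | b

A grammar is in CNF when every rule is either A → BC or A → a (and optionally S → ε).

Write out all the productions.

TB → b; S → b; TA → a; P → a; Q → b; R → b; S → TB TB; P → TB X0; X0 → R TA; P → Q X1; X1 → TA TA; Q → R P; R → TA X2; X2 → TB P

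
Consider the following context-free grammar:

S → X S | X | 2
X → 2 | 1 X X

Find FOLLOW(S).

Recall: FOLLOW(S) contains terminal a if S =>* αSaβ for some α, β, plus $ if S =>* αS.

We compute FOLLOW(S) using the standard algorithm.
FOLLOW(S) starts with {$}.
FIRST(S) = {1, 2}
FIRST(X) = {1, 2}
FOLLOW(S) = {$}
FOLLOW(X) = {$, 1, 2}
Therefore, FOLLOW(S) = {$}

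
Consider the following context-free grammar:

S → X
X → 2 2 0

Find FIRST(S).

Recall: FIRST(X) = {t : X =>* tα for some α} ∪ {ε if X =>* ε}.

We compute FIRST(S) using the standard algorithm.
FIRST(S) = {2}
FIRST(X) = {2}
Therefore, FIRST(S) = {2}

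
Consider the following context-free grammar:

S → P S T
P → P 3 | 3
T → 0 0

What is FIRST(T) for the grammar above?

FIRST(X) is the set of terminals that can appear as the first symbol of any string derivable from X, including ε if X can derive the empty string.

We compute FIRST(T) using the standard algorithm.
FIRST(P) = {3}
FIRST(S) = {3}
FIRST(T) = {0}
Therefore, FIRST(T) = {0}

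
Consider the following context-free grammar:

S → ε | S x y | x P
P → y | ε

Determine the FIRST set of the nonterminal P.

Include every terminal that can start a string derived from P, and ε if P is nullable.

We compute FIRST(P) using the standard algorithm.
FIRST(P) = {y, ε}
FIRST(S) = {x, ε}
Therefore, FIRST(P) = {y, ε}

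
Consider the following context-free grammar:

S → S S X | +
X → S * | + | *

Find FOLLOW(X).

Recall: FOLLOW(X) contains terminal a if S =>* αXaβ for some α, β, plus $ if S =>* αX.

We compute FOLLOW(X) using the standard algorithm.
FOLLOW(S) starts with {$}.
FIRST(S) = {+}
FIRST(X) = {*, +}
FOLLOW(S) = {$, *, +}
FOLLOW(X) = {$, *, +}
Therefore, FOLLOW(X) = {$, *, +}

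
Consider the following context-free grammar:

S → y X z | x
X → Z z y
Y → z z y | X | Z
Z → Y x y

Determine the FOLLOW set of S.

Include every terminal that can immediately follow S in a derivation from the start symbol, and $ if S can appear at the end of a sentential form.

We compute FOLLOW(S) using the standard algorithm.
FOLLOW(S) starts with {$}.
FIRST(S) = {x, y}
FIRST(X) = {z}
FIRST(Y) = {z}
FIRST(Z) = {z}
FOLLOW(S) = {$}
FOLLOW(X) = {x, z}
FOLLOW(Y) = {x}
FOLLOW(Z) = {x, z}
Therefore, FOLLOW(S) = {$}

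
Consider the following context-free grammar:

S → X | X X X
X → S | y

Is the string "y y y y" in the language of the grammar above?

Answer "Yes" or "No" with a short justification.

No - no valid derivation exists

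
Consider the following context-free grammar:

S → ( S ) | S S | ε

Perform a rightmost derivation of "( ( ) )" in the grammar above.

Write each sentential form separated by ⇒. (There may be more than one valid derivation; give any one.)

S ⇒ ( S ) ⇒ ( ( S ) ) ⇒ ( ( ) )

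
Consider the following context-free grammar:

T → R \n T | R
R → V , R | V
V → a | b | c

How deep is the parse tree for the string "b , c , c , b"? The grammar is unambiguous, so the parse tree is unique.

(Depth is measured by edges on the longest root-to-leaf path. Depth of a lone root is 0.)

6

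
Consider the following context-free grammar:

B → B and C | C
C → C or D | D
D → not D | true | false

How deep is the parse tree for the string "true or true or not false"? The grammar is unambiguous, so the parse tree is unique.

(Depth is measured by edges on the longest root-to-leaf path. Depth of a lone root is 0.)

5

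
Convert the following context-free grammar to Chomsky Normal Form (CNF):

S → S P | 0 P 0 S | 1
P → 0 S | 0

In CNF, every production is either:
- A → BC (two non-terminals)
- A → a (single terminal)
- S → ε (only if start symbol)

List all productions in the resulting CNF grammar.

T0 → 0; S → 1; P → 0; S → S P; S → T0 X0; X0 → P X1; X1 → T0 S; P → T0 S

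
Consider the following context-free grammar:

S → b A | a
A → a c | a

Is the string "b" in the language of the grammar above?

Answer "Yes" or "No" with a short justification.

No - no valid derivation exists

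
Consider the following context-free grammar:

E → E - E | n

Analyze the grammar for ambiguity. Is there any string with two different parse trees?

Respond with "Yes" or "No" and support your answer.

Yes - the string 'n - n - n - n - n - n' has two distinct parse trees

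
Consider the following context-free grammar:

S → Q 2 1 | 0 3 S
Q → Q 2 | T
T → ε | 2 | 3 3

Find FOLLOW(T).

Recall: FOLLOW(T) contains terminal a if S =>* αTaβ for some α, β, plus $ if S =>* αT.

We compute FOLLOW(T) using the standard algorithm.
FOLLOW(S) starts with {$}.
FIRST(Q) = {2, 3, ε}
FIRST(S) = {0, 2, 3}
FIRST(T) = {2, 3, ε}
FOLLOW(Q) = {2}
FOLLOW(S) = {$}
FOLLOW(T) = {2}
Therefore, FOLLOW(T) = {2}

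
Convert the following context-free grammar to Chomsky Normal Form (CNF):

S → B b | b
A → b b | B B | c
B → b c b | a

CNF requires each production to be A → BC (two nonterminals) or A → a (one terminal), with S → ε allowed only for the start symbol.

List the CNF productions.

TB → b; S → b; A → c; TC → c; B → a; S → B TB; A → TB TB; A → B B; B → TB X0; X0 → TC TB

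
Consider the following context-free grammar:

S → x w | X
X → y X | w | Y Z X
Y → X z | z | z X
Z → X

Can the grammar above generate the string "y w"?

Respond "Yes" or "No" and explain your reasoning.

Yes - a valid derivation exists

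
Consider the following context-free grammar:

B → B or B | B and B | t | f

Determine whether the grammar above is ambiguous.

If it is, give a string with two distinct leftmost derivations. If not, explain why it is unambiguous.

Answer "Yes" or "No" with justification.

Yes - the string 't or f and f and t' has two distinct leftmost derivations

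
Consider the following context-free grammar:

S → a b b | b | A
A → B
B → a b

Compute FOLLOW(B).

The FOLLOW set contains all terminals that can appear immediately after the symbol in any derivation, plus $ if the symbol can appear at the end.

We compute FOLLOW(B) using the standard algorithm.
FOLLOW(S) starts with {$}.
FIRST(A) = {a}
FIRST(B) = {a}
FIRST(S) = {a, b}
FOLLOW(A) = {$}
FOLLOW(B) = {$}
FOLLOW(S) = {$}
Therefore, FOLLOW(B) = {$}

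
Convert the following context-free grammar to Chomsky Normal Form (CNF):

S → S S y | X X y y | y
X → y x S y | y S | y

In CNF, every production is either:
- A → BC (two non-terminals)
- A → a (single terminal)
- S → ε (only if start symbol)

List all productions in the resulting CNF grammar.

TY → y; S → y; TX → x; X → y; S → S X0; X0 → S TY; S → X X1; X1 → X X2; X2 → TY TY; X → TY X3; X3 → TX X4; X4 → S TY; X → TY S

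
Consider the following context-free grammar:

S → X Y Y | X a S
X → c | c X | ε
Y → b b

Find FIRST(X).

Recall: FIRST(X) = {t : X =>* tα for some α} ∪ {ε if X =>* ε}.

We compute FIRST(X) using the standard algorithm.
FIRST(S) = {a, b, c}
FIRST(X) = {c, ε}
FIRST(Y) = {b}
Therefore, FIRST(X) = {c, ε}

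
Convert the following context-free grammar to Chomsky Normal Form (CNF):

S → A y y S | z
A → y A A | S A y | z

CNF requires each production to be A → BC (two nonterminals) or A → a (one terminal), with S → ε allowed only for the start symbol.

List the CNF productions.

TY → y; S → z; A → z; S → A X0; X0 → TY X1; X1 → TY S; A → TY X2; X2 → A A; A → S X3; X3 → A TY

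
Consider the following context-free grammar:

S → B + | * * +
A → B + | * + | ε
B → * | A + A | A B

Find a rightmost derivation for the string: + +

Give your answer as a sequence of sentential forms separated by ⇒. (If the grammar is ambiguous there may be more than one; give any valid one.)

S ⇒ B + ⇒ A + A + ⇒ A + + ⇒ + +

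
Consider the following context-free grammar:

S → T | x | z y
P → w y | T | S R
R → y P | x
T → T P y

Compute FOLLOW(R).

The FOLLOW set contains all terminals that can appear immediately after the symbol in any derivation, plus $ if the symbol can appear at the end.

We compute FOLLOW(R) using the standard algorithm.
FOLLOW(S) starts with {$}.
FIRST(P) = {w, x, z}
FIRST(R) = {x, y}
FIRST(S) = {x, z}
FIRST(T) = {}
FOLLOW(P) = {y}
FOLLOW(R) = {y}
FOLLOW(S) = {$, x, y}
FOLLOW(T) = {$, w, x, y, z}
Therefore, FOLLOW(R) = {y}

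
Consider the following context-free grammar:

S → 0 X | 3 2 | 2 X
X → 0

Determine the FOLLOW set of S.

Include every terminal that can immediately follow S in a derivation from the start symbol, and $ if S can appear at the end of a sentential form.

We compute FOLLOW(S) using the standard algorithm.
FOLLOW(S) starts with {$}.
FIRST(S) = {0, 2, 3}
FIRST(X) = {0}
FOLLOW(S) = {$}
FOLLOW(X) = {$}
Therefore, FOLLOW(S) = {$}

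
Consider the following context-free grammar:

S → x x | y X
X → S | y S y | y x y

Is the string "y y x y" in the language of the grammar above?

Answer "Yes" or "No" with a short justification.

Yes - a valid derivation exists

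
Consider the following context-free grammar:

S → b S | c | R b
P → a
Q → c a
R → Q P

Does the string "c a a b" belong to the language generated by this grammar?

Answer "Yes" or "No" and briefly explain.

Yes - a valid derivation exists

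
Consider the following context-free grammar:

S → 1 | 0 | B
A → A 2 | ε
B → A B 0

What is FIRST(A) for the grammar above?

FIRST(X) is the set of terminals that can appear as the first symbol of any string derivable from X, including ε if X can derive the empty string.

We compute FIRST(A) using the standard algorithm.
FIRST(A) = {2, ε}
FIRST(B) = {2}
FIRST(S) = {0, 1, 2}
Therefore, FIRST(A) = {2, ε}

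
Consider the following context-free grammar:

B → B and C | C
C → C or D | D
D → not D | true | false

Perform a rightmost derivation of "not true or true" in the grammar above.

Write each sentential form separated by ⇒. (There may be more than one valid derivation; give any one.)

B ⇒ C ⇒ C or D ⇒ C or true ⇒ D or true ⇒ not D or true ⇒ not true or true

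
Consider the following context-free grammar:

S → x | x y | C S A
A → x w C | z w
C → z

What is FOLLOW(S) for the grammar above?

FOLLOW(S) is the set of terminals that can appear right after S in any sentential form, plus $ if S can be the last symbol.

We compute FOLLOW(S) using the standard algorithm.
FOLLOW(S) starts with {$}.
FIRST(A) = {x, z}
FIRST(C) = {z}
FIRST(S) = {x, z}
FOLLOW(A) = {$, x, z}
FOLLOW(C) = {$, x, z}
FOLLOW(S) = {$, x, z}
Therefore, FOLLOW(S) = {$, x, z}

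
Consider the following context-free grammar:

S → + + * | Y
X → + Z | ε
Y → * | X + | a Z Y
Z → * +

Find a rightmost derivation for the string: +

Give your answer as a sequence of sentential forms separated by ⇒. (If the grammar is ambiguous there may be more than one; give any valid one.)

S ⇒ Y ⇒ X + ⇒ +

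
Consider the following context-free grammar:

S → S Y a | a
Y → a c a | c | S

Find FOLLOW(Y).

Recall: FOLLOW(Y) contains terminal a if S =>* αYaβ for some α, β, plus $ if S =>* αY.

We compute FOLLOW(Y) using the standard algorithm.
FOLLOW(S) starts with {$}.
FIRST(S) = {a}
FIRST(Y) = {a, c}
FOLLOW(S) = {$, a, c}
FOLLOW(Y) = {a}
Therefore, FOLLOW(Y) = {a}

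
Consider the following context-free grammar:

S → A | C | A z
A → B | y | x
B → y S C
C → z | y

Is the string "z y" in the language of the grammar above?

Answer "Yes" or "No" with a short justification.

No - no valid derivation exists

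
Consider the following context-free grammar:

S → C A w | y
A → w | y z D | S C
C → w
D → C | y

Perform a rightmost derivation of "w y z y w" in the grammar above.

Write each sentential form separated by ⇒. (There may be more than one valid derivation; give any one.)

S ⇒ C A w ⇒ C y z D w ⇒ C y z y w ⇒ w y z y w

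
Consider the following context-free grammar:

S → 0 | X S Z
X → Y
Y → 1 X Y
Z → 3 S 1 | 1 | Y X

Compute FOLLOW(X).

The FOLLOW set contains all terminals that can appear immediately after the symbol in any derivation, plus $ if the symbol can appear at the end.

We compute FOLLOW(X) using the standard algorithm.
FOLLOW(S) starts with {$}.
FIRST(S) = {0, 1}
FIRST(X) = {1}
FIRST(Y) = {1}
FIRST(Z) = {1, 3}
FOLLOW(S) = {$, 1, 3}
FOLLOW(X) = {$, 0, 1, 3}
FOLLOW(Y) = {$, 0, 1, 3}
FOLLOW(Z) = {$, 1, 3}
Therefore, FOLLOW(X) = {$, 0, 1, 3}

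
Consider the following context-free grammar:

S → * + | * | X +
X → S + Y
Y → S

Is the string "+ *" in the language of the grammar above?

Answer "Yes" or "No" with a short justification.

No - no valid derivation exists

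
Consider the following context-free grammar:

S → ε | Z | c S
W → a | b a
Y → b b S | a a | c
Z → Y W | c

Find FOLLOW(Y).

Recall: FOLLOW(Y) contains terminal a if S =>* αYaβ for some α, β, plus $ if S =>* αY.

We compute FOLLOW(Y) using the standard algorithm.
FOLLOW(S) starts with {$}.
FIRST(S) = {a, b, c, ε}
FIRST(W) = {a, b}
FIRST(Y) = {a, b, c}
FIRST(Z) = {a, b, c}
FOLLOW(S) = {$, a, b}
FOLLOW(W) = {$, a, b}
FOLLOW(Y) = {a, b}
FOLLOW(Z) = {$, a, b}
Therefore, FOLLOW(Y) = {a, b}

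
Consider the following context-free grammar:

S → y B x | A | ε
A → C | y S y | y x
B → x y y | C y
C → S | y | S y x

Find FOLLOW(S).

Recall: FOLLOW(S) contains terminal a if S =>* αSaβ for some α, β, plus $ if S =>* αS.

We compute FOLLOW(S) using the standard algorithm.
FOLLOW(S) starts with {$}.
FIRST(A) = {y, ε}
FIRST(B) = {x, y}
FIRST(C) = {y, ε}
FIRST(S) = {y, ε}
FOLLOW(A) = {$, y}
FOLLOW(B) = {x}
FOLLOW(C) = {$, y}
FOLLOW(S) = {$, y}
Therefore, FOLLOW(S) = {$, y}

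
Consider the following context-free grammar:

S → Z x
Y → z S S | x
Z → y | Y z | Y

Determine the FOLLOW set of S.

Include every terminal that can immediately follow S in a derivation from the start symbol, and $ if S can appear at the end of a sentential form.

We compute FOLLOW(S) using the standard algorithm.
FOLLOW(S) starts with {$}.
FIRST(S) = {x, y, z}
FIRST(Y) = {x, z}
FIRST(Z) = {x, y, z}
FOLLOW(S) = {$, x, y, z}
FOLLOW(Y) = {x, z}
FOLLOW(Z) = {x}
Therefore, FOLLOW(S) = {$, x, y, z}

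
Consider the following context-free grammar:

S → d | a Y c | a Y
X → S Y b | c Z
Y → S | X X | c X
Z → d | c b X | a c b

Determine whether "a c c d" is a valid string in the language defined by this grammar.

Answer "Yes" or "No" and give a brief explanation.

Yes - a valid derivation exists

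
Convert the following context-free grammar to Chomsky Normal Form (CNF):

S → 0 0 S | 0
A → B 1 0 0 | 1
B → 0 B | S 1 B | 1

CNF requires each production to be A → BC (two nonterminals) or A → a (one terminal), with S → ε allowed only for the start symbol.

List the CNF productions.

T0 → 0; S → 0; T1 → 1; A → 1; B → 1; S → T0 X0; X0 → T0 S; A → B X1; X1 → T1 X2; X2 → T0 T0; B → T0 B; B → S X3; X3 → T1 B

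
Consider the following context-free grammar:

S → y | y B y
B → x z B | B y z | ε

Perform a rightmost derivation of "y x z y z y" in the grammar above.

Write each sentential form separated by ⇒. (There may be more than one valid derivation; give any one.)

S ⇒ y B y ⇒ y x z B y ⇒ y x z B y z y ⇒ y x z y z y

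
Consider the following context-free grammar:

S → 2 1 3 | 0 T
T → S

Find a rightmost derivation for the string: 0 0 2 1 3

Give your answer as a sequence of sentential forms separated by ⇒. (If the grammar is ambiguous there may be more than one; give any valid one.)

S ⇒ 0 T ⇒ 0 S ⇒ 0 0 T ⇒ 0 0 S ⇒ 0 0 2 1 3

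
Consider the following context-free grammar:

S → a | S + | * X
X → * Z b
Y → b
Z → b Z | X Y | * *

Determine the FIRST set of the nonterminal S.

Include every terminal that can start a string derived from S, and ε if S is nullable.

We compute FIRST(S) using the standard algorithm.
FIRST(S) = {*, a}
FIRST(X) = {*}
FIRST(Y) = {b}
FIRST(Z) = {*, b}
Therefore, FIRST(S) = {*, a}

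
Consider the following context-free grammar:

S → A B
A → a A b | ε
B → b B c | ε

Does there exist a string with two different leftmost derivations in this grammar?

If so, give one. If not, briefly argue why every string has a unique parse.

No - every string in the language has a unique leftmost derivation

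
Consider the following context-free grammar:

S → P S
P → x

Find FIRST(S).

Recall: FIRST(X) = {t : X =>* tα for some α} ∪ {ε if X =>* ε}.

We compute FIRST(S) using the standard algorithm.
FIRST(P) = {x}
FIRST(S) = {x}
Therefore, FIRST(S) = {x}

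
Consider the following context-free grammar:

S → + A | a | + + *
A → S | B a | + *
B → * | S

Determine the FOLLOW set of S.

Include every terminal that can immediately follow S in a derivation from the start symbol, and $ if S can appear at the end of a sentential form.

We compute FOLLOW(S) using the standard algorithm.
FOLLOW(S) starts with {$}.
FIRST(A) = {*, +, a}
FIRST(B) = {*, +, a}
FIRST(S) = {+, a}
FOLLOW(A) = {$, a}
FOLLOW(B) = {a}
FOLLOW(S) = {$, a}
Therefore, FOLLOW(S) = {$, a}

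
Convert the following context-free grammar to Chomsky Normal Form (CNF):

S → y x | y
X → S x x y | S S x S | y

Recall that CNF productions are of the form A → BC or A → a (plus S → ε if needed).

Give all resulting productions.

TY → y; TX → x; S → y; X → y; S → TY TX; X → S X0; X0 → TX X1; X1 → TX TY; X → S X2; X2 → S X3; X3 → TX S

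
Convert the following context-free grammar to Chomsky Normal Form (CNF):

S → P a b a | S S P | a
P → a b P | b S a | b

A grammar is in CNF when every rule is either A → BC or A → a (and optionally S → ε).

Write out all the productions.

TA → a; TB → b; S → a; P → b; S → P X0; X0 → TA X1; X1 → TB TA; S → S X2; X2 → S P; P → TA X3; X3 → TB P; P → TB X4; X4 → S TA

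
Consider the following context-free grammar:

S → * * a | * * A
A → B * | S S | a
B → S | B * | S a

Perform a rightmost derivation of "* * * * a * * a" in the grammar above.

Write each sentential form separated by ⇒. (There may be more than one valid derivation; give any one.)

S ⇒ * * A ⇒ * * S S ⇒ * * S * * a ⇒ * * * * a * * a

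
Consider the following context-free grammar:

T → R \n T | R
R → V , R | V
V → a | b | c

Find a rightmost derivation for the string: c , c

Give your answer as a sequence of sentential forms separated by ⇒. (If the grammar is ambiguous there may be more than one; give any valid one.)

T ⇒ R ⇒ V , R ⇒ V , V ⇒ V , c ⇒ c , c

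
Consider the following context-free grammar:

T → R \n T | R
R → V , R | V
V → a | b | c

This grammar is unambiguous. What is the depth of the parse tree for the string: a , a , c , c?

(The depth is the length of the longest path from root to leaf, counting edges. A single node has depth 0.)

6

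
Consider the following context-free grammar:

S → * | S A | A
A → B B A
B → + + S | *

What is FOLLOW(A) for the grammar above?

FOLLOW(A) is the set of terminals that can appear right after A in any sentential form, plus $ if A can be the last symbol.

We compute FOLLOW(A) using the standard algorithm.
FOLLOW(S) starts with {$}.
FIRST(A) = {*, +}
FIRST(B) = {*, +}
FIRST(S) = {*, +}
FOLLOW(A) = {$, *, +}
FOLLOW(B) = {*, +}
FOLLOW(S) = {$, *, +}
Therefore, FOLLOW(A) = {$, *, +}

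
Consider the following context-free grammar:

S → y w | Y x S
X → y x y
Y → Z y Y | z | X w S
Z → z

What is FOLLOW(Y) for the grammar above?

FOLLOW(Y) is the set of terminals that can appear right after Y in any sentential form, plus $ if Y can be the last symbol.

We compute FOLLOW(Y) using the standard algorithm.
FOLLOW(S) starts with {$}.
FIRST(S) = {y, z}
FIRST(X) = {y}
FIRST(Y) = {y, z}
FIRST(Z) = {z}
FOLLOW(S) = {$, x}
FOLLOW(X) = {w}
FOLLOW(Y) = {x}
FOLLOW(Z) = {y}
Therefore, FOLLOW(Y) = {x}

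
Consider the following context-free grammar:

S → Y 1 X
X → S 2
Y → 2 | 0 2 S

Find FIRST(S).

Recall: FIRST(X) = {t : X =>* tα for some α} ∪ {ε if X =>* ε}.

We compute FIRST(S) using the standard algorithm.
FIRST(S) = {0, 2}
FIRST(X) = {0, 2}
FIRST(Y) = {0, 2}
Therefore, FIRST(S) = {0, 2}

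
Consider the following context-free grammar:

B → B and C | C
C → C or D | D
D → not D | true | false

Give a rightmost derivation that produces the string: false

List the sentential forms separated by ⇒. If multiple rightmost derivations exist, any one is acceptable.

B ⇒ C ⇒ D ⇒ false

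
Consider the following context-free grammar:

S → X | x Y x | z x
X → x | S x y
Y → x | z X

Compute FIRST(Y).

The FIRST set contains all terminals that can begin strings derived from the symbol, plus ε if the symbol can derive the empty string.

We compute FIRST(Y) using the standard algorithm.
FIRST(S) = {x, z}
FIRST(X) = {x, z}
FIRST(Y) = {x, z}
Therefore, FIRST(Y) = {x, z}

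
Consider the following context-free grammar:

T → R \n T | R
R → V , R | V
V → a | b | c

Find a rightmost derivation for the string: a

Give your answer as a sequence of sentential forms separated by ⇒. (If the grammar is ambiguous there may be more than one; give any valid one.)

T ⇒ R ⇒ V ⇒ a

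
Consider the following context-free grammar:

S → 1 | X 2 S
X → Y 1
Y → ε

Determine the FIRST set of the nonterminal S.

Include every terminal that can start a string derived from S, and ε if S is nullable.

We compute FIRST(S) using the standard algorithm.
FIRST(S) = {1}
FIRST(X) = {1}
FIRST(Y) = {ε}
Therefore, FIRST(S) = {1}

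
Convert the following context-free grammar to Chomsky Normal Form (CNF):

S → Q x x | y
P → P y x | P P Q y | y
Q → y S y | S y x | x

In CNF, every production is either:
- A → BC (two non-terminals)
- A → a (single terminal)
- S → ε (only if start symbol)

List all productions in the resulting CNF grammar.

TX → x; S → y; TY → y; P → y; Q → x; S → Q X0; X0 → TX TX; P → P X1; X1 → TY TX; P → P X2; X2 → P X3; X3 → Q TY; Q → TY X4; X4 → S TY; Q → S X5; X5 → TY TX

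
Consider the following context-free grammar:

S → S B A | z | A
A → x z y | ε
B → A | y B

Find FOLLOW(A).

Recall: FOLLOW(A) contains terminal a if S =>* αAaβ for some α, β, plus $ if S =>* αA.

We compute FOLLOW(A) using the standard algorithm.
FOLLOW(S) starts with {$}.
FIRST(A) = {x, ε}
FIRST(B) = {x, y, ε}
FIRST(S) = {x, y, z, ε}
FOLLOW(A) = {$, x, y}
FOLLOW(B) = {$, x, y}
FOLLOW(S) = {$, x, y}
Therefore, FOLLOW(A) = {$, x, y}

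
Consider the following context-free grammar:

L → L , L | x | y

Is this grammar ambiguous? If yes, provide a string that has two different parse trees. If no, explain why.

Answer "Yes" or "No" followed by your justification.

Yes - the string 'y , x , x , x , x' has two distinct leftmost derivations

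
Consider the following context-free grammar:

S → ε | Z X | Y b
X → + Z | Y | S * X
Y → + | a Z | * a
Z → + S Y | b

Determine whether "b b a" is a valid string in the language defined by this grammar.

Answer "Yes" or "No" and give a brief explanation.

No - no valid derivation exists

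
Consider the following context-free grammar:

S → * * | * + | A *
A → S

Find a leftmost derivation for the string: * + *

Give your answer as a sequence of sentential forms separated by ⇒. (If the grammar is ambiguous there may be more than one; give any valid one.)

S ⇒ A * ⇒ S * ⇒ * + *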